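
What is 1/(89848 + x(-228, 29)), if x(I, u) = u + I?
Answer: 1/89649 ≈ 1.1155e-5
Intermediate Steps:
x(I, u) = I + u
1/(89848 + x(-228, 29)) = 1/(89848 + (-228 + 29)) = 1/(89848 - 199) = 1/89649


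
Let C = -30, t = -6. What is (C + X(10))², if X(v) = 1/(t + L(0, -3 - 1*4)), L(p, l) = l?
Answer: 152881/169 ≈ 904.62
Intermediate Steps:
X(v) = -1/13 (X(v) = 1/(-6 + (-3 - 1*4)) = 1/(-6 + (-3 - 4)) = 1/(-6 - 7) = 1/(-13) = -1/13)
(C + X(10))² = (-30 - 1/13)² = (-391/13)² = 152881/169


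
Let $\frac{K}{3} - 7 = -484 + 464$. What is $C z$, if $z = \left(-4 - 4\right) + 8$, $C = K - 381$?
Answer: $0$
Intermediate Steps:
$K = -39$ ($K = 21 + 3 \left(-484 + 464\right) = 21 + 3 \left(-20\right) = 21 - 60 = -39$)
$C = -420$ ($C = -39 - 381 = -420$)
$z = 0$ ($z = -8 + 8 = 0$)
$C z = \left(-420\right) 0 = 0$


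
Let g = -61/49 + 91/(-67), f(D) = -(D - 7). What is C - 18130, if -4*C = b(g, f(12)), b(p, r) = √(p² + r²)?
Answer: -18130 - √342486341/13132 ≈ -18131.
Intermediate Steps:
f(D) = 7 - D (f(D) = -(-7 + D) = 7 - D)
g = -8546/3283 (g = -61*1/49 + 91*(-1/67) = -61/49 - 91/67 = -8546/3283 ≈ -2.6031)
C = -√342486341/13132 (C = -√((-8546/3283)² + (7 - 1*12)²)/4 = -√(73034116/10778089 + (7 - 12)²)/4 = -√(73034116/10778089 + (-5)²)/4 = -√(73034116/10778089 + 25)/4 = -√342486341/13132 ≈ -1.4093)
C - 18130 = -√342486341/13132 - 18130 = -18130 - √342486341/13132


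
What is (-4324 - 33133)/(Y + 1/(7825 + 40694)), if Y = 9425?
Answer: -259625169/65327368 ≈ -3.9742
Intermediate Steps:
(-4324 - 33133)/(Y + 1/(7825 + 40694)) = (-4324 - 33133)/(9425 + 1/(7825 + 40694)) = -37457/(9425 + 1/48519) = -37457/457291576/48519 = -37457*48519/457291576 = -259625169/65327368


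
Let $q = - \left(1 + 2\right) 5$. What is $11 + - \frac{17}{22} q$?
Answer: $\frac{497}{22} \approx 22.591$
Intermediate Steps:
$q = -15$ ($q = - 3 \cdot 5 = \left(-1\right) 15 = -15$)
$11 + - \frac{17}{22} q = 11 + - \frac{17}{22} \left(-15\right) = 11 + \left(-17\right) \frac{1}{22} \left(-15\right) = 11 - - \frac{255}{22} = 11 + \frac{255}{22} = \frac{497}{22}$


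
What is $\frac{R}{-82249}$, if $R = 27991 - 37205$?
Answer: $\frac{9214}{82249} \approx 0.11203$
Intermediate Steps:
$R = -9214$
$\frac{R}{-82249} = - \frac{9214}{-82249} = \left(-9214\right) \left(- \frac{1}{82249}\right) = \frac{9214}{82249}$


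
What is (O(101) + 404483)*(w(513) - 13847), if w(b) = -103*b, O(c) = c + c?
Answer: -26986823910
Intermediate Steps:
O(c) = 2*c
(O(101) + 404483)*(w(513) - 13847) = (2*101 + 404483)*(-103*513 - 13847) = (202 + 404483)*(-52839 - 13847) = 404685*(-66686) = -26986823910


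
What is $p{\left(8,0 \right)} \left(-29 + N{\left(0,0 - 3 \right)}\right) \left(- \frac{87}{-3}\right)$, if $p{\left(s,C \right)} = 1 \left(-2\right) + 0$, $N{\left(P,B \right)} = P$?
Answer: $1682$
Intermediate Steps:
$p{\left(s,C \right)} = -2$ ($p{\left(s,C \right)} = -2 + 0 = -2$)
$p{\left(8,0 \right)} \left(-29 + N{\left(0,0 - 3 \right)}\right) \left(- \frac{87}{-3}\right) = - 2 \left(-29 + 0\right) \left(- \frac{87}{-3}\right) = \left(-2\right) \left(-29\right) \left(\left(-87\right) \left(- \frac{1}{3}\right)\right) = 58 \cdot 29 = 1682$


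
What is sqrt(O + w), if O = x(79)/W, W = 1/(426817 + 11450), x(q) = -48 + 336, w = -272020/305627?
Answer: 2*sqrt(60153184155362689)/43661 ≈ 11235.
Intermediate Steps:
w = -38860/43661 (w = -272020*1/305627 = -38860/43661 ≈ -0.89004)
x(q) = 288
W = 1/438267 ≈ 2.2817e-6
O = 126220896 (O = 288/(1/438267) = 288*438267 = 126220896)
sqrt(O + w) = sqrt(126220896 - 38860/43661) = sqrt(5510930501396/43661) = 2*sqrt(60153184155362689)/43661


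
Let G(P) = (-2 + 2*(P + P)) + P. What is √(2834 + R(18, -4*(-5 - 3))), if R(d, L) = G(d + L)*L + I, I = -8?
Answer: √10762 ≈ 103.74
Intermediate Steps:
G(P) = -2 + 5*P (G(P) = (-2 + 2*(2*P)) + P = (-2 + 4*P) + P = -2 + 5*P)
R(d, L) = -8 + L*(-2 + 5*L + 5*d) (R(d, L) = (-2 + 5*(d + L))*L - 8 = (-2 + 5*(L + d))*L - 8 = (-2 + (5*L + 5*d))*L - 8 = (-2 + 5*L + 5*d)*L - 8 = L*(-2 + 5*L + 5*d) - 8 = -8 + L*(-2 + 5*L + 5*d))
√(2834 + R(18, -4*(-5 - 3))) = √(2834 + (-8 + (-4*(-5 - 3))*(-2 + 5*(-4*(-5 - 3)) + 5*18))) = √(2834 + (-8 + (-4*(-8))*(-2 + 5*(-4*(-8)) + 90))) = √(2834 + (-8 + 32*(-2 + 5*32 + 90))) = √(2834 + (-8 + 32*(-2 + 160 + 90))) = √(2834 + (-8 + 32*248)) = √(2834 + (-8 + 7936)) = √(2834 + 7928) = √10762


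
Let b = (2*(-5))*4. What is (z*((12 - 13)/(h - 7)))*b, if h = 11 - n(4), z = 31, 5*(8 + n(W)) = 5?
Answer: 1240/11 ≈ 112.73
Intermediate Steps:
n(W) = -7 (n(W) = -8 + (⅕)*5 = -8 + 1 = -7)
b = -40 (b = -10*4 = -40)
h = 18 (h = 11 - 1*(-7) = 11 + 7 = 18)
(z*((12 - 13)/(h - 7)))*b = (31*((12 - 13)/(18 - 7)))*(-40) = (31*(-1/11))*(-40) = -31/11*(-40) = 1240/11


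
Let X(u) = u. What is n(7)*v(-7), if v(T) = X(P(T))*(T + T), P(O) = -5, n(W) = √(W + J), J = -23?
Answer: 280*I ≈ 280.0*I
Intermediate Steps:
n(W) = √(-23 + W) (n(W) = √(W - 23) = √(-23 + W))
v(T) = -10*T (v(T) = -5*(T + T) = -10*T)
n(7)*v(-7) = √(-23 + 7)*(-10*(-7)) = √(-16)*70 = (4*I)*70 = 280*I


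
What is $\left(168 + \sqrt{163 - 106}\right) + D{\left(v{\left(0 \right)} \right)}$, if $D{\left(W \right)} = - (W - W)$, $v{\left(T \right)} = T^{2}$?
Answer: $168 + \sqrt{57} \approx 175.55$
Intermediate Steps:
$D{\left(W \right)} = 0$ ($D{\left(W \right)} = \left(-1\right) 0 = 0$)
$\left(168 + \sqrt{163 - 106}\right) + D{\left(v{\left(0 \right)} \right)} = \left(168 + \sqrt{163 - 106}\right) + 0 = \left(168 + \sqrt{57}\right) + 0 = 168 + \sqrt{57}$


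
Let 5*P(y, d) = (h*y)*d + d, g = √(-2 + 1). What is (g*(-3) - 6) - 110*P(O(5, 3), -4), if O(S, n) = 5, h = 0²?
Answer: 82 - 3*I ≈ 82.0 - 3.0*I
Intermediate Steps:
h = 0
g = I (g = √(-1) = I ≈ 1.0*I)
P(y, d) = d/5 (P(y, d) = ((0*y)*d + d)/5 = (0*d + d)/5 = (0 + d)/5 = d/5)
(g*(-3) - 6) - 110*P(O(5, 3), -4) = (I*(-3) - 6) - 22*(-4) = (-3*I - 6) - 110*(-⅘) = (-6 - 3*I) + 88 = 82 - 3*I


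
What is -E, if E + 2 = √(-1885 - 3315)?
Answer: 2 - 20*I*√13 ≈ 2.0 - 72.111*I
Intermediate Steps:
E = -2 + 20*I*√13 (E = -2 + √(-1885 - 3315) = -2 + √(-5200) = -2 + 20*I*√13 ≈ -2.0 + 72.111*I)
-E = -(-2 + 20*I*√13) = 2 - 20*I*√13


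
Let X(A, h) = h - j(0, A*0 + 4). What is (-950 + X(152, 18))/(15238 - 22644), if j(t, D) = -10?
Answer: 461/3703 ≈ 0.12449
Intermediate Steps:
X(A, h) = 10 + h (X(A, h) = h - 1*(-10) = h + 10 = 10 + h)
(-950 + X(152, 18))/(15238 - 22644) = (-950 + (10 + 18))/(15238 - 22644) = (-950 + 28)/(-7406) = -922*(-1/7406) = 461/3703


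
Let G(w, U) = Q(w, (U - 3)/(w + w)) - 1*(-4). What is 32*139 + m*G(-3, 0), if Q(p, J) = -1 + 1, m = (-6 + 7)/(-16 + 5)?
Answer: 48924/11 ≈ 4447.6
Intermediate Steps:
m = -1/11 (m = 1/(-11) = 1*(-1/11) = -1/11 ≈ -0.090909)
Q(p, J) = 0
G(w, U) = 4 (G(w, U) = 0 - 1*(-4) = 0 + 4 = 4)
32*139 + m*G(-3, 0) = 32*139 - 1/11*4 = 4448 - 4/11 = 48924/11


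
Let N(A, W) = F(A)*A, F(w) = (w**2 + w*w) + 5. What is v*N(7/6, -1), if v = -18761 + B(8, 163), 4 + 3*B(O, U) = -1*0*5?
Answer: -54767251/324 ≈ -1.6903e+5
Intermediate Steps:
F(w) = 5 + 2*w**2 (F(w) = (w**2 + w**2) + 5 = 2*w**2 + 5 = 5 + 2*w**2)
B(O, U) = -4/3 (B(O, U) = -4/3 + (-1*0*5)/3 = -4/3 + (0*5)/3 = -4/3 + (1/3)*0 = -4/3 + 0 = -4/3)
N(A, W) = A*(5 + 2*A**2) (N(A, W) = (5 + 2*A**2)*A = A*(5 + 2*A**2))
v = -56287/3 (v = -18761 - 4/3 = -56287/3 ≈ -18762.)
v*N(7/6, -1) = -56287*7/6*(5 + 2*(7/6)**2)/3 = -56287*7*(1/6)*(5 + 2*(7*(1/6))**2)/3 = -394009*(5 + 2*(7/6)**2)/18 = -394009*(5 + 2*(49/36))/18 = -394009*(5 + 49/18)/18 = -394009*139/(18*18) = -56287/3*973/108 = -54767251/324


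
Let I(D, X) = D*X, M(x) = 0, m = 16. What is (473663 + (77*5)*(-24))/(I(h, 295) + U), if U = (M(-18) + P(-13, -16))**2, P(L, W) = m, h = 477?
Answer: 464423/140971 ≈ 3.2945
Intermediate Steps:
P(L, W) = 16
U = 256 (U = (0 + 16)**2 = 16**2 = 256)
(473663 + (77*5)*(-24))/(I(h, 295) + U) = (473663 + (77*5)*(-24))/(477*295 + 256) = (473663 + 385*(-24))/(140715 + 256) = (473663 - 9240)/140971 = 464423*(1/140971) = 464423/140971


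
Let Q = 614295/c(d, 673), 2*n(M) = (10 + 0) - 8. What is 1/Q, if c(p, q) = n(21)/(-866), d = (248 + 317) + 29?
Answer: -1/531979470 ≈ -1.8798e-9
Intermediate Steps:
d = 594 (d = 565 + 29 = 594)
n(M) = 1 (n(M) = ((10 + 0) - 8)/2 = (10 - 8)/2 = (½)*2 = 1)
c(p, q) = -1/866 (c(p, q) = 1/(-866) = 1*(-1/866) = -1/866)
Q = -531979470 (Q = 614295/(-1/866) = 614295*(-866) = -531979470)
1/Q = 1/(-531979470) = -1/531979470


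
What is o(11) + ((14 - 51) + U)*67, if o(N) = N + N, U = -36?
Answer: -4869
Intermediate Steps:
o(N) = 2*N
o(11) + ((14 - 51) + U)*67 = 2*11 + ((14 - 51) - 36)*67 = 22 + (-37 - 36)*67 = 22 - 73*67 = 22 - 4891 = -4869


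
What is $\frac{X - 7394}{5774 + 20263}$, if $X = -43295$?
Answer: $- \frac{50689}{26037} \approx -1.9468$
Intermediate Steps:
$\frac{X - 7394}{5774 + 20263} = \frac{-43295 - 7394}{5774 + 20263} = - \frac{50689}{26037}$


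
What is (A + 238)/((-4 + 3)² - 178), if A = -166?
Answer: -24/59 ≈ -0.40678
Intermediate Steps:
(A + 238)/((-4 + 3)² - 178) = (-166 + 238)/((-4 + 3)² - 178) = 72/((-1)² - 178) = 72/(1 - 178) = 72/(-177) = 72*(-1/177) = -24/59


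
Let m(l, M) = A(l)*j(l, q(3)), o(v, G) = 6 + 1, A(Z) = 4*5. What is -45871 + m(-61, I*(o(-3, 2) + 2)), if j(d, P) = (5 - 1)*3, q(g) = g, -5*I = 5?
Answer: -45631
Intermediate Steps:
I = -1 (I = -1/5*5 = -1)
A(Z) = 20
o(v, G) = 7
j(d, P) = 12 (j(d, P) = 4*3 = 12)
m(l, M) = 240 (m(l, M) = 20*12 = 240)
-45871 + m(-61, I*(o(-3, 2) + 2)) = -45871 + 240 = -45631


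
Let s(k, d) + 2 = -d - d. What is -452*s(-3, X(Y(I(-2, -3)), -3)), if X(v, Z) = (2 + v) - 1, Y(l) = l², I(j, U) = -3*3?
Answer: 75032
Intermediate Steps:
I(j, U) = -9
X(v, Z) = 1 + v
s(k, d) = -2 - 2*d (s(k, d) = -2 + (-d - d) = -2 - 2*d)
-452*s(-3, X(Y(I(-2, -3)), -3)) = -452*(-2 - 2*(1 + (-9)²)) = -452*(-2 - 2*(1 + 81)) = -452*(-2 - 2*82) = -452*(-2 - 164) = -452*(-166) = 75032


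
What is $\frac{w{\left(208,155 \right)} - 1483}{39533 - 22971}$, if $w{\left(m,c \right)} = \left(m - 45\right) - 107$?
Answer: $- \frac{1427}{16562} \approx -0.086161$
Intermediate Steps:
$w{\left(m,c \right)} = -152 + m$ ($w{\left(m,c \right)} = \left(m - 45\right) - 107 = \left(-45 + m\right) - 107 = -152 + m$)
$\frac{w{\left(208,155 \right)} - 1483}{39533 - 22971} = \frac{\left(-152 + 208\right) - 1483}{39533 - 22971} = \frac{56 - 1483}{16562} = \left(-1427\right) \frac{1}{16562} = - \frac{1427}{16562}$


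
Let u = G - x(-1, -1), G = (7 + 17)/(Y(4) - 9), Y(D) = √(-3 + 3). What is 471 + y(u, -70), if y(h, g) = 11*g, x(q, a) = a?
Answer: -299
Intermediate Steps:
Y(D) = 0 (Y(D) = √0 = 0)
G = -8/3 (G = (7 + 17)/(0 - 9) = 24/(-9) = 24*(-⅑) = -8/3 ≈ -2.6667)
u = -5/3 (u = -8/3 - 1*(-1) = -8/3 + 1 = -5/3 ≈ -1.6667)
471 + y(u, -70) = 471 + 11*(-70) = 471 - 770 = -299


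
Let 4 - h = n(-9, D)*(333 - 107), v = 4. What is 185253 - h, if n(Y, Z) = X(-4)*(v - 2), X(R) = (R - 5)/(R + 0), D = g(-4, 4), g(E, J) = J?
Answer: 186266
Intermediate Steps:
D = 4
X(R) = (-5 + R)/R
n(Y, Z) = 9/2 (n(Y, Z) = ((-5 - 4)/(-4))*(4 - 2) = -1/4*(-9)*2 = (9/4)*2 = 9/2)
h = -1013 (h = 4 - 9*(333 - 107)/2 = 4 - 9*226/2 = 4 - 1*1017 = 4 - 1017 = -1013)
185253 - h = 185253 - 1*(-1013) = 185253 + 1013 = 186266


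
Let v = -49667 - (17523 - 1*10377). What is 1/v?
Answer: -1/56813 ≈ -1.7602e-5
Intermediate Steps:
v = -56813 (v = -49667 - (17523 - 10377) = -49667 - 1*7146 = -49667 - 7146 = -56813)
1/v = 1/(-56813) = -1/56813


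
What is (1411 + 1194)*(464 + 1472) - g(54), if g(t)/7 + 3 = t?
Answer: 5042923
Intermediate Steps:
g(t) = -21 + 7*t
(1411 + 1194)*(464 + 1472) - g(54) = (1411 + 1194)*(464 + 1472) - (-21 + 7*54) = 2605*1936 - (-21 + 378) = 5043280 - 1*357 = 5043280 - 357 = 5042923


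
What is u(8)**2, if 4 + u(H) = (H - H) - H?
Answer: 144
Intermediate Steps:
u(H) = -4 - H (u(H) = -4 + ((H - H) - H) = -4 + (0 - H) = -4 - H)
u(8)**2 = (-4 - 1*8)**2 = (-4 - 8)**2 = (-12)**2 = 144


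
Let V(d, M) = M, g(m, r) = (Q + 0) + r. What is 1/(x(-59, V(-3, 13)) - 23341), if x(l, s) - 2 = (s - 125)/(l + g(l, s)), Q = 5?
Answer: -41/956787 ≈ -4.2852e-5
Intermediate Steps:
g(m, r) = 5 + r (g(m, r) = (5 + 0) + r = 5 + r)
x(l, s) = 2 + (-125 + s)/(5 + l + s) (x(l, s) = 2 + (s - 125)/(l + (5 + s)) = 2 + (-125 + s)/(5 + l + s))
1/(x(-59, V(-3, 13)) - 23341) = 1/((-115 + 2*(-59) + 3*13)/(5 - 59 + 13) - 23341) = 1/((-115 - 118 + 39)/(-41) - 23341) = 1/(-1/41*(-194) - 23341) = 1/(194/41 - 23341) = 1/(-956787/41) = -41/956787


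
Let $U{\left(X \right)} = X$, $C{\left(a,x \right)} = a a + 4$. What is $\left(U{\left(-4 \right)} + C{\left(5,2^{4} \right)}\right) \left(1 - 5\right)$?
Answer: $-100$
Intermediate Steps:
$C{\left(a,x \right)} = 4 + a^{2}$ ($C{\left(a,x \right)} = a^{2} + 4 = 4 + a^{2}$)
$\left(U{\left(-4 \right)} + C{\left(5,2^{4} \right)}\right) \left(1 - 5\right) = \left(-4 + \left(4 + 5^{2}\right)\right) \left(1 - 5\right) = \left(-4 + \left(4 + 25\right)\right) \left(-4\right) = \left(-4 + 29\right) \left(-4\right) = 25 \left(-4\right) = -100$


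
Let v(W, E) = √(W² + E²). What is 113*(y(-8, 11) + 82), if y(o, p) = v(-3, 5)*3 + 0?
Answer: 9266 + 339*√34 ≈ 11243.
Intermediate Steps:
v(W, E) = √(E² + W²)
y(o, p) = 3*√34 (y(o, p) = √(5² + (-3)²)*3 + 0 = √(25 + 9)*3 + 0 = √34*3 + 0 = 3*√34 + 0 = 3*√34)
113*(y(-8, 11) + 82) = 113*(3*√34 + 82) = 113*(82 + 3*√34) = 9266 + 339*√34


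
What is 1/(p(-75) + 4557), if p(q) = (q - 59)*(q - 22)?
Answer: 1/17555 ≈ 5.6964e-5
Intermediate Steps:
p(q) = (-59 + q)*(-22 + q)
1/(p(-75) + 4557) = 1/((1298 + (-75)² - 81*(-75)) + 4557) = 1/((1298 + 5625 + 6075) + 4557) = 1/(12998 + 4557) = 1/17555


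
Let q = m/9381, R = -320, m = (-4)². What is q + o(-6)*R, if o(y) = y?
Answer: 18011536/9381 ≈ 1920.0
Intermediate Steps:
m = 16
q = 16/9381 ≈ 0.0017056
q + o(-6)*R = 16/9381 - 6*(-320) = 16/9381 + 1920 = 18011536/9381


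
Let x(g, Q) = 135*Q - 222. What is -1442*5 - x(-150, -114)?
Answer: 8402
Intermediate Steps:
x(g, Q) = -222 + 135*Q
-1442*5 - x(-150, -114) = -1442*5 - (-222 + 135*(-114)) = -7210 - (-222 - 15390) = -7210 - 1*(-15612) = -7210 + 15612 = 8402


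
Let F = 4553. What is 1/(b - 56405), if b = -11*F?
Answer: -1/106488 ≈ -9.3907e-6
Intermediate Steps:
b = -50083 (b = -11*4553 = -50083)
1/(b - 56405) = 1/(-50083 - 56405) = 1/(-106488) = -1/106488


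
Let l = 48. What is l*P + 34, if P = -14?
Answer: -638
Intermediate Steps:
l*P + 34 = 48*(-14) + 34 = -672 + 34 = -638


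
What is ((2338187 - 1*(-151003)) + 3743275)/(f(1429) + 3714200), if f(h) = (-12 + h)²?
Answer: 6232465/5722089 ≈ 1.0892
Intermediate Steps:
((2338187 - 1*(-151003)) + 3743275)/(f(1429) + 3714200) = ((2338187 - 1*(-151003)) + 3743275)/((-12 + 1429)² + 3714200) = ((2338187 + 151003) + 3743275)/(1417² + 3714200) = (2489190 + 3743275)/(2007889 + 3714200) = 6232465/5722089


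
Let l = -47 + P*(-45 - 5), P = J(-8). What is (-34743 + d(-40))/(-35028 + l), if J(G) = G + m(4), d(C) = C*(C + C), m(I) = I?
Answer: 31543/34875 ≈ 0.90446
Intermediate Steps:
d(C) = 2*C² (d(C) = C*(2*C) = 2*C²)
J(G) = 4 + G (J(G) = G + 4 = 4 + G)
P = -4 (P = 4 - 8 = -4)
l = 153 (l = -47 - 4*(-45 - 5) = -47 - 4*(-50) = -47 + 200 = 153)
(-34743 + d(-40))/(-35028 + l) = (-34743 + 2*(-40)²)/(-35028 + 153) = (-34743 + 2*1600)/(-34875) = (-34743 + 3200)*(-1/34875) = -31543*(-1/34875) = 31543/34875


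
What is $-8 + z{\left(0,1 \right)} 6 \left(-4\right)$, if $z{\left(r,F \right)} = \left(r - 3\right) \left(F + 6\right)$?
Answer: $496$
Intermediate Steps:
$z{\left(r,F \right)} = \left(-3 + r\right) \left(6 + F\right)$
$-8 + z{\left(0,1 \right)} 6 \left(-4\right) = -8 + \left(-18 - 3 + 6 \cdot 0 + 1 \cdot 0\right) 6 \left(-4\right) = -8 + \left(-18 - 3 + 0 + 0\right) \left(-24\right) = -8 - -504 = -8 + 504 = 496$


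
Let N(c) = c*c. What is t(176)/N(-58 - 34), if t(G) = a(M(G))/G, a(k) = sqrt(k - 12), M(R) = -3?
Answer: I*sqrt(15)/1489664 ≈ 2.5999e-6*I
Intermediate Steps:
N(c) = c**2
a(k) = sqrt(-12 + k)
t(G) = I*sqrt(15)/G (t(G) = sqrt(-12 - 3)/G = sqrt(-15)/G = (I*sqrt(15))/G = I*sqrt(15)/G)
t(176)/N(-58 - 34) = (I*sqrt(15)/176)/((-58 - 34)**2) = (I*sqrt(15)*(1/176))/((-92)**2) = (I*sqrt(15)/176)/8464 = (I*sqrt(15)/176)*(1/8464) = I*sqrt(15)/1489664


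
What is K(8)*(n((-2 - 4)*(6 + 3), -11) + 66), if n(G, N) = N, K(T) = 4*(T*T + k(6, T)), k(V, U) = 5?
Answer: 15180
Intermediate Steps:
K(T) = 20 + 4*T² (K(T) = 4*(T*T + 5) = 4*(T² + 5) = 4*(5 + T²) = 20 + 4*T²)
K(8)*(n((-2 - 4)*(6 + 3), -11) + 66) = (20 + 4*8²)*(-11 + 66) = (20 + 4*64)*55 = (20 + 256)*55 = 276*55 = 15180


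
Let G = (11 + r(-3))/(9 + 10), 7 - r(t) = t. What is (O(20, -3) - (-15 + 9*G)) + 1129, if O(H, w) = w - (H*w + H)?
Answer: 22250/19 ≈ 1171.1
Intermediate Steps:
r(t) = 7 - t
O(H, w) = w - H - H*w (O(H, w) = w - (H + H*w) = w + (-H - H*w) = w - H - H*w)
G = 21/19 (G = (11 + (7 - 1*(-3)))/(9 + 10) = (11 + (7 + 3))/19 = (11 + 10)*(1/19) = 21*(1/19) = 21/19 ≈ 1.1053)
(O(20, -3) - (-15 + 9*G)) + 1129 = ((-3 - 1*20 - 1*20*(-3)) - (-15 + 9*(21/19))) + 1129 = ((-3 - 20 + 60) - (-15 + 189/19)) + 1129 = (37 - 1*(-96/19)) + 1129 = (37 + 96/19) + 1129 = 799/19 + 1129 = 22250/19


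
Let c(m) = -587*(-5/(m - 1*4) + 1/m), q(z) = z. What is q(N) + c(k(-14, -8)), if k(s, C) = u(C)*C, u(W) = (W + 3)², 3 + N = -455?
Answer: -4788413/10200 ≈ -469.45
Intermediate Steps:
N = -458 (N = -3 - 455 = -458)
u(W) = (3 + W)²
k(s, C) = C*(3 + C)² (k(s, C) = (3 + C)²*C = C*(3 + C)²)
c(m) = -587/m + 2935/(-4 + m) (c(m) = -587*(-5/(m - 4) + 1/m) = -587*(-5/(-4 + m) + 1/m) = -587*(1/m - 5/(-4 + m)) = -587/m + 2935/(-4 + m))
q(N) + c(k(-14, -8)) = -458 + 2348*(1 - 8*(3 - 8)²)/(((-8*(3 - 8)²))*(-4 - 8*(3 - 8)²)) = -458 + 2348*(1 - 8*(-5)²)/(((-8*(-5)²))*(-4 - 8*(-5)²)) = -458 + 2348*(1 - 8*25)/(((-8*25))*(-4 - 8*25)) = -458 + 2348*(1 - 200)/(-200*(-4 - 200)) = -458 + 2348*(-1/200)*(-199)/(-204) = -458 + 2348*(-1/200)*(-1/204)*(-199) = -458 - 116813/10200 = -4788413/10200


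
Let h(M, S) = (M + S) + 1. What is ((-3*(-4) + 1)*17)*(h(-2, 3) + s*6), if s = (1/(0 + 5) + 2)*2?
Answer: 31382/5 ≈ 6276.4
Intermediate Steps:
h(M, S) = 1 + M + S
s = 22/5 (s = (1/5 + 2)*2 = (11/5)*2 = 22/5 ≈ 4.4000)
((-3*(-4) + 1)*17)*(h(-2, 3) + s*6) = ((-3*(-4) + 1)*17)*((1 - 2 + 3) + (22/5)*6) = ((12 + 1)*17)*(2 + 132/5) = (13*17)*(142/5) = 221*(142/5) = 31382/5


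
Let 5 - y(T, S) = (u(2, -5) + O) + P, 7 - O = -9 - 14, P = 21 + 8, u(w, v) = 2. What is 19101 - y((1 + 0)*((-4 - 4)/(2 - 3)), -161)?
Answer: 19157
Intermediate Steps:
P = 29
O = 30 (O = 7 - (-9 - 14) = 7 - 1*(-23) = 7 + 23 = 30)
y(T, S) = -56 (y(T, S) = 5 - ((2 + 30) + 29) = 5 - (32 + 29) = 5 - 1*61 = 5 - 61 = -56)
19101 - y((1 + 0)*((-4 - 4)/(2 - 3)), -161) = 19101 - 1*(-56) = 19101 + 56 = 19157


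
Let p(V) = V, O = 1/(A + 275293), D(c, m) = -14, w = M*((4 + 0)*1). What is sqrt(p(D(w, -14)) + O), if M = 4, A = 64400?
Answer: I*sqrt(1615478339793)/339693 ≈ 3.7417*I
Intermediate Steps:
w = 16 (w = 4*((4 + 0)*1) = 4*(4*1) = 4*4 = 16)
O = 1/339693 (O = 1/(64400 + 275293) = 1/339693 ≈ 2.9438e-6)
sqrt(p(D(w, -14)) + O) = sqrt(-14 + 1/339693) = sqrt(-4755701/339693) = I*sqrt(1615478339793)/339693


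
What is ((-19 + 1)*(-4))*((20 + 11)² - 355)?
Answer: 43632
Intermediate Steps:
((-19 + 1)*(-4))*((20 + 11)² - 355) = (-18*(-4))*(31² - 355) = 72*(961 - 355) = 72*606 = 43632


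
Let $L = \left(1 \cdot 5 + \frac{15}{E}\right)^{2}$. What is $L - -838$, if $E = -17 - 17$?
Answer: $\frac{992753}{1156} \approx 858.78$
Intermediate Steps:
$E = -34$ ($E = -17 - 17 = -34$)
$L = \frac{24025}{1156}$ ($L = \left(1 \cdot 5 + \frac{15}{-34}\right)^{2} = \left(5 + 15 \left(- \frac{1}{34}\right)\right)^{2} = \left(5 - \frac{15}{34}\right)^{2} = \left(\frac{155}{34}\right)^{2} = \frac{24025}{1156} \approx 20.783$)
$L - -838 = \frac{24025}{1156} - -838 = \frac{24025}{1156} + 838 = \frac{992753}{1156}$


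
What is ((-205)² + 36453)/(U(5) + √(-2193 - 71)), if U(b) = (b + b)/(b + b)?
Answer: 78478/2265 - 156956*I*√566/2265 ≈ 34.648 - 1648.6*I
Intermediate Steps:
U(b) = 1 (U(b) = (2*b)/((2*b)) = (2*b)*(1/(2*b)) = 1)
((-205)² + 36453)/(U(5) + √(-2193 - 71)) = ((-205)² + 36453)/(1 + √(-2193 - 71)) = (42025 + 36453)/(1 + √(-2264)) = 78478/(1 + 2*I*√566)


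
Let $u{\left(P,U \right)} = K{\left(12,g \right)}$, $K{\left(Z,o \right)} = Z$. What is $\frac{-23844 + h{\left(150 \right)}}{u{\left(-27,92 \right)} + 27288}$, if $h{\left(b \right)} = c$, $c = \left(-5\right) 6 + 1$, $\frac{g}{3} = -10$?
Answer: $- \frac{23873}{27300} \approx -0.87447$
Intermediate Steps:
$g = -30$ ($g = 3 \left(-10\right) = -30$)
$u{\left(P,U \right)} = 12$
$c = -29$ ($c = -30 + 1 = -29$)
$h{\left(b \right)} = -29$
$\frac{-23844 + h{\left(150 \right)}}{u{\left(-27,92 \right)} + 27288} = \frac{-23844 - 29}{12 + 27288} = - \frac{23873}{27300}$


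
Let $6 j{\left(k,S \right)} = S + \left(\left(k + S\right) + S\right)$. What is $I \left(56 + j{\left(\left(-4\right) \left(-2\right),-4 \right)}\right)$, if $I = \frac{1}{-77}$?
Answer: $- \frac{166}{231} \approx -0.71861$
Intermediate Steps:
$I = - \frac{1}{77} \approx -0.012987$
$j{\left(k,S \right)} = \frac{S}{2} + \frac{k}{6}$ ($j{\left(k,S \right)} = \frac{S + \left(\left(k + S\right) + S\right)}{6} = \frac{S + \left(\left(S + k\right) + S\right)}{6} = \frac{S + \left(k + 2 S\right)}{6} = \frac{k + 3 S}{6} = \frac{S}{2} + \frac{k}{6}$)
$I \left(56 + j{\left(\left(-4\right) \left(-2\right),-4 \right)}\right) = - \frac{56 + \left(\frac{1}{2} \left(-4\right) + \frac{\left(-4\right) \left(-2\right)}{6}\right)}{77} = - \frac{56 + \left(-2 + \frac{1}{6} \cdot 8\right)}{77} = - \frac{56 + \left(-2 + \frac{4}{3}\right)}{77} = - \frac{56 - \frac{2}{3}}{77} = \left(- \frac{1}{77}\right) \frac{166}{3} = - \frac{166}{231}$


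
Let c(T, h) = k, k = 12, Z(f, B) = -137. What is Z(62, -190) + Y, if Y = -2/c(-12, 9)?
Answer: -823/6 ≈ -137.17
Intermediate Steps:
c(T, h) = 12
Y = -⅙ (Y = -2/12 = (1/12)*(-2) = -⅙ ≈ -0.16667)
Z(62, -190) + Y = -137 - ⅙ = -823/6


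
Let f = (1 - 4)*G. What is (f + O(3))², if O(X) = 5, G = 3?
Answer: 16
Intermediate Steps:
f = -9 (f = (1 - 4)*3 = -3*3 = -9)
(f + O(3))² = (-9 + 5)² = (-4)² = 16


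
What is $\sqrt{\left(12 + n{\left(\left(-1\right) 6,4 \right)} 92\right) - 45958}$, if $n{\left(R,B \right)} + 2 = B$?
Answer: $i \sqrt{45762} \approx 213.92 i$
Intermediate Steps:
$n{\left(R,B \right)} = -2 + B$
$\sqrt{\left(12 + n{\left(\left(-1\right) 6,4 \right)} 92\right) - 45958} = \sqrt{\left(12 + \left(-2 + 4\right) 92\right) - 45958} = \sqrt{\left(12 + 2 \cdot 92\right) - 45958} = \sqrt{\left(12 + 184\right) - 45958} = \sqrt{196 - 45958} = \sqrt{-45762} = i \sqrt{45762}$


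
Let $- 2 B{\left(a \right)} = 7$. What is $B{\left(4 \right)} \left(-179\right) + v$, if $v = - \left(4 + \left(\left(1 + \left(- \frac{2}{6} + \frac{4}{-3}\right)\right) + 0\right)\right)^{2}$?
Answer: $\frac{11077}{18} \approx 615.39$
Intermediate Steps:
$B{\left(a \right)} = - \frac{7}{2}$ ($B{\left(a \right)} = \left(- \frac{1}{2}\right) 7 = - \frac{7}{2}$)
$v = - \frac{100}{9}$ ($v = - \left(4 + \left(\left(1 + \left(\left(-2\right) \frac{1}{6} + 4 \left(- \frac{1}{3}\right)\right)\right) + 0\right)\right)^{2} = - \left(4 + \left(\left(1 - \frac{5}{3}\right) + 0\right)\right)^{2} = - \left(4 + \left(- \frac{2}{3} + 0\right)\right)^{2} = - \left(4 - \frac{2}{3}\right)^{2} = - \left(\frac{10}{3}\right)^{2} = \left(-1\right) \frac{100}{9} = - \frac{100}{9} \approx -11.111$)
$B{\left(4 \right)} \left(-179\right) + v = \left(- \frac{7}{2}\right) \left(-179\right) - \frac{100}{9} = \frac{1253}{2} - \frac{100}{9} = \frac{11077}{18}$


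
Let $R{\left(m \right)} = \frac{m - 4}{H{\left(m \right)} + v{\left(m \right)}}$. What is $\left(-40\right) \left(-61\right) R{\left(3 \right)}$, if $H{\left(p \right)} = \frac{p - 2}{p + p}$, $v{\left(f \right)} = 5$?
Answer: $- \frac{14640}{31} \approx -472.26$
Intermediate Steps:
$H{\left(p \right)} = \frac{-2 + p}{2 p}$
$R{\left(m \right)} = \frac{-4 + m}{5 + \frac{-2 + m}{2 m}}$ ($R{\left(m \right)} = \frac{m - 4}{\frac{-2 + m}{2 m} + 5} = \frac{-4 + m}{5 + \frac{-2 + m}{2 m}}$)
$\left(-40\right) \left(-61\right) R{\left(3 \right)} = \left(-40\right) \left(-61\right) 2 \cdot 3 \frac{1}{-2 + 11 \cdot 3} \left(-4 + 3\right) = 2440 \cdot 2 \cdot 3 \frac{1}{-2 + 33} \left(-1\right) = 2440 \cdot 2 \cdot 3 \cdot \frac{1}{31} \left(-1\right) = 2440 \left(- \frac{6}{31}\right) = - \frac{14640}{31}$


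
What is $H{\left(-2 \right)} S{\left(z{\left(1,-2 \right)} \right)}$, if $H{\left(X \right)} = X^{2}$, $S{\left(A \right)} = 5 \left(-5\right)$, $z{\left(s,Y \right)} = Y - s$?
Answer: $-100$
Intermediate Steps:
$S{\left(A \right)} = -25$
$H{\left(-2 \right)} S{\left(z{\left(1,-2 \right)} \right)} = \left(-2\right)^{2} \left(-25\right) = 4 \left(-25\right) = -100$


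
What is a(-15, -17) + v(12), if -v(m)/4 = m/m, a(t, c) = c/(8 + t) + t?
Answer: -116/7 ≈ -16.571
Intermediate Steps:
a(t, c) = t + c/(8 + t) (a(t, c) = c/(8 + t) + t = t + c/(8 + t))
v(m) = -4 (v(m) = -4*m/m = -4*1 = -4)
a(-15, -17) + v(12) = (-17 + (-15)² + 8*(-15))/(8 - 15) - 4 = (-17 + 225 - 120)/(-7) - 4 = -⅐*88 - 4 = -88/7 - 4 = -116/7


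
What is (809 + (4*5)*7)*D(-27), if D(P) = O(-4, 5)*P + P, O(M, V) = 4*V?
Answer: -538083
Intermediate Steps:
D(P) = 21*P (D(P) = (4*5)*P + P = 20*P + P = 21*P)
(809 + (4*5)*7)*D(-27) = (809 + (4*5)*7)*(21*(-27)) = (809 + 20*7)*(-567) = (809 + 140)*(-567) = 949*(-567) = -538083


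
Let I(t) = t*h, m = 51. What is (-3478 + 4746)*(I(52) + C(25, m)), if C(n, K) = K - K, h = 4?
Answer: 263744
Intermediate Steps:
C(n, K) = 0
I(t) = 4*t (I(t) = t*4 = 4*t)
(-3478 + 4746)*(I(52) + C(25, m)) = (-3478 + 4746)*(4*52 + 0) = 1268*(208 + 0) = 1268*208 = 263744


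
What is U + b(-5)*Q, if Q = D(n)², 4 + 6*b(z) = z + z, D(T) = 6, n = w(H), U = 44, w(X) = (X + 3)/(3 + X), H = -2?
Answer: -40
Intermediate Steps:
w(X) = 1 (w(X) = (3 + X)/(3 + X) = 1)
n = 1
b(z) = -⅔ + z/3 (b(z) = -⅔ + (z + z)/6 = -⅔ + (2*z)/6 = -⅔ + z/3)
Q = 36 (Q = 6² = 36)
U + b(-5)*Q = 44 + (-⅔ + (⅓)*(-5))*36 = 44 + (-⅔ - 5/3)*36 = 44 - 7/3*36 = 44 - 84 = -40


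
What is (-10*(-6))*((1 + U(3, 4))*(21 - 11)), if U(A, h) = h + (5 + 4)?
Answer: 8400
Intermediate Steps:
U(A, h) = 9 + h (U(A, h) = h + 9 = 9 + h)
(-10*(-6))*((1 + U(3, 4))*(21 - 11)) = (-10*(-6))*((1 + (9 + 4))*(21 - 11)) = 60*((1 + 13)*10) = 60*(14*10) = 60*140 = 8400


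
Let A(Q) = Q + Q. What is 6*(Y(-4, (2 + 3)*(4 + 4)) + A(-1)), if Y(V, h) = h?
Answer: 228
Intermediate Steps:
A(Q) = 2*Q
6*(Y(-4, (2 + 3)*(4 + 4)) + A(-1)) = 6*((2 + 3)*(4 + 4) + 2*(-1)) = 6*(5*8 - 2) = 6*(40 - 2) = 6*38 = 228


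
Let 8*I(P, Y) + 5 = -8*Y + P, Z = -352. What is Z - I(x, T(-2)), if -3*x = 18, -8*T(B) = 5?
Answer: -1405/4 ≈ -351.25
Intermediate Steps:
T(B) = -5/8 (T(B) = -1/8*5 = -5/8)
x = -6 (x = -1/3*18 = -6)
I(P, Y) = -5/8 - Y + P/8 (I(P, Y) = -5/8 + (-8*Y + P)/8 = -5/8 + (P - 8*Y)/8 = -5/8 + (-Y + P/8) = -5/8 - Y + P/8)
Z - I(x, T(-2)) = -352 - (-5/8 - 1*(-5/8) + (1/8)*(-6)) = -352 - (-5/8 + 5/8 - 3/4) = -352 - 1*(-3/4) = -352 + 3/4 = -1405/4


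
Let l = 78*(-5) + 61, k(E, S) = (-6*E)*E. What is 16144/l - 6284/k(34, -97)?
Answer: -27476837/570486 ≈ -48.164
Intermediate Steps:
k(E, S) = -6*E²
l = -329 (l = -390 + 61 = -329)
16144/l - 6284/k(34, -97) = 16144/(-329) - 6284/((-6*34²)) = 16144*(-1/329) - 6284/((-6*1156)) = -16144/329 - 6284/(-6936) = -16144/329 - 6284*(-1/6936) = -16144/329 + 1571/1734 = -27476837/570486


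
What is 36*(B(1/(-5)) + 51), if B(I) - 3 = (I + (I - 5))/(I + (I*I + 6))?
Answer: 139482/73 ≈ 1910.7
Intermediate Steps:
B(I) = 3 + (-5 + 2*I)/(6 + I + I**2) (B(I) = 3 + (I + (I - 5))/(I + (I*I + 6)) = 3 + (I + (-5 + I))/(I + (I**2 + 6)) = 3 + (-5 + 2*I)/(I + (6 + I**2)) = 3 + (-5 + 2*I)/(6 + I + I**2))
36*(B(1/(-5)) + 51) = 36*((13 + 3*(1/(-5))**2 + 5/(-5))/(6 + 1/(-5) + (1/(-5))**2) + 51) = 36*((13 + 3*(-1/5)**2 + 5*(-1/5))/(6 - 1/5 + (-1/5)**2) + 51) = 36*((13 + 3*(1/25) - 1)/(6 - 1/5 + 1/25) + 51) = 36*((13 + 3/25 - 1)/(146/25) + 51) = 36*((25/146)*(303/25) + 51) = 36*(303/146 + 51) = 36*(7749/146) = 139482/73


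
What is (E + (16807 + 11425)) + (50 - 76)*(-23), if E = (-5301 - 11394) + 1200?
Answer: 13335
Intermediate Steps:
E = -15495 (E = -16695 + 1200 = -15495)
(E + (16807 + 11425)) + (50 - 76)*(-23) = (-15495 + (16807 + 11425)) + (50 - 76)*(-23) = (-15495 + 28232) - 26*(-23) = 12737 + 598 = 13335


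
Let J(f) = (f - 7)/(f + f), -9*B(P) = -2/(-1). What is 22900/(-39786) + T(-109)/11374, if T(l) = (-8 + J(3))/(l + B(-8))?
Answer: -64008399623/111208255653 ≈ -0.57557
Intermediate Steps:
B(P) = -2/9 (B(P) = -(-2)/(9*(-1)) = -(-2)*(-1)/9 = -⅑*2 = -2/9)
J(f) = (-7 + f)/(2*f) (J(f) = (-7 + f)/((2*f)) = (-7 + f)*(1/(2*f)) = (-7 + f)/(2*f))
T(l) = -26/(3*(-2/9 + l)) (T(l) = (-8 + (½)*(-7 + 3)/3)/(l - 2/9) = (-8 + (½)*(⅓)*(-4))/(-2/9 + l) = (-8 - ⅔)/(-2/9 + l) = -26/(3*(-2/9 + l)))
22900/(-39786) + T(-109)/11374 = 22900/(-39786) - 78/(-2 + 9*(-109))/11374 = 22900*(-1/39786) - 78/(-2 - 981)*(1/11374) = -11450/19893 - 78/(-983)*(1/11374) = -11450/19893 - 78*(-1/983)*(1/11374) = -11450/19893 + (78/983)*(1/11374) = -11450/19893 + 39/5590321 = -64008399623/111208255653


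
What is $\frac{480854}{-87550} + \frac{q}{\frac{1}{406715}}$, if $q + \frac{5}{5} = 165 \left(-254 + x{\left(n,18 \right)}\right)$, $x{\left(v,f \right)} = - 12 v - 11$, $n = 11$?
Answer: $- \frac{1166265491622677}{43775} \approx -2.6642 \cdot 10^{10}$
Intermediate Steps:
$x{\left(v,f \right)} = -11 - 12 v$
$q = -65506$ ($q = -1 + 165 \left(-254 - 143\right) = -1 + 165 \left(-397\right) = -1 - 65505 = -65506$)
$\frac{480854}{-87550} + \frac{q}{\frac{1}{406715}} = \frac{480854}{-87550} - \frac{65506}{\frac{1}{406715}} = 480854 \left(- \frac{1}{87550}\right) - 65506 \frac{1}{\frac{1}{406715}} = - \frac{240427}{43775} - 26642272790 = - \frac{1166265491622677}{43775}$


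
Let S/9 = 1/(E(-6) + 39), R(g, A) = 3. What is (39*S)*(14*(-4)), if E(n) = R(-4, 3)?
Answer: -468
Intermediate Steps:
E(n) = 3
S = 3/14 (S = 9/(3 + 39) = 9/42 = 9*(1/42) = 3/14 ≈ 0.21429)
(39*S)*(14*(-4)) = (39*(3/14))*(14*(-4)) = (117/14)*(-56) = -468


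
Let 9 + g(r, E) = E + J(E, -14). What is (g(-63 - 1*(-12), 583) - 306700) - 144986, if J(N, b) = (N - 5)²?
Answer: -117028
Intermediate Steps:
J(N, b) = (-5 + N)²
g(r, E) = -9 + E + (-5 + E)² (g(r, E) = -9 + (E + (-5 + E)²) = -9 + E + (-5 + E)²)
(g(-63 - 1*(-12), 583) - 306700) - 144986 = ((-9 + 583 + (-5 + 583)²) - 306700) - 144986 = ((-9 + 583 + 578²) - 306700) - 144986 = ((-9 + 583 + 334084) - 306700) - 144986 = (334658 - 306700) - 144986 = 27958 - 144986 = -117028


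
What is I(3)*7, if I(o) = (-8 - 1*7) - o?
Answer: -126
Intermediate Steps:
I(o) = -15 - o (I(o) = (-8 - 7) - o = -15 - o)
I(3)*7 = (-15 - 1*3)*7 = (-15 - 3)*7 = -18*7 = -126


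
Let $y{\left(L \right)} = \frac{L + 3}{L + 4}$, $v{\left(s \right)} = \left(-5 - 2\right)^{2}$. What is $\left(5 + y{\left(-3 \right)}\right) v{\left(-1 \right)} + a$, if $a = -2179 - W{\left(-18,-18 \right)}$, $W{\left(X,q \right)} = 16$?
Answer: $-1950$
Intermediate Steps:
$v{\left(s \right)} = 49$ ($v{\left(s \right)} = \left(-7\right)^{2} = 49$)
$a = -2195$ ($a = -2179 - 16 = -2195$)
$y{\left(L \right)} = \frac{3 + L}{4 + L}$
$\left(5 + y{\left(-3 \right)}\right) v{\left(-1 \right)} + a = \left(5 + \frac{3 - 3}{4 - 3}\right) 49 - 2195 = \left(5 + 1^{-1} \cdot 0\right) 49 - 2195 = \left(5 + 1 \cdot 0\right) 49 - 2195 = \left(5 + 0\right) 49 - 2195 = 5 \cdot 49 - 2195 = 245 - 2195 = -1950$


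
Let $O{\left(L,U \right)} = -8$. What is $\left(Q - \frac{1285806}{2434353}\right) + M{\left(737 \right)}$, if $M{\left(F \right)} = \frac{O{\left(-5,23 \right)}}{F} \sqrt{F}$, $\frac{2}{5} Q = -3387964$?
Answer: $- \frac{6872917368012}{811451} - \frac{8 \sqrt{737}}{737} \approx -8.4699 \cdot 10^{6}$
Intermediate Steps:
$Q = -8469910$ ($Q = \frac{5}{2} \left(-3387964\right) = -8469910$)
$M{\left(F \right)} = - \frac{8}{\sqrt{F}}$ ($M{\left(F \right)} = - \frac{8}{F} \sqrt{F} = - \frac{8}{\sqrt{F}}$)
$\left(Q - \frac{1285806}{2434353}\right) + M{\left(737 \right)} = \left(-8469910 - \frac{1285806}{2434353}\right) - \frac{8}{\sqrt{737}} = \left(-8469910 - \frac{428602}{811451}\right) - 8 \frac{\sqrt{737}}{737} = \left(-8469910 - \frac{428602}{811451}\right) - \frac{8 \sqrt{737}}{737} = - \frac{6872917368012}{811451} - \frac{8 \sqrt{737}}{737}$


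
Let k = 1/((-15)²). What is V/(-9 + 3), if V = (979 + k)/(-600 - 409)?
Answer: 110138/681075 ≈ 0.16171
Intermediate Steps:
k = 1/225 ≈ 0.0044444
V = -220276/227025 (V = (979 + 1/225)/(-600 - 409) = (220276/225)/(-1009) = (220276/225)*(-1/1009) = -220276/227025 ≈ -0.97027)
V/(-9 + 3) = -220276/227025/(-9 + 3) = -220276/227025/(-6) = -⅙*(-220276/227025) = 110138/681075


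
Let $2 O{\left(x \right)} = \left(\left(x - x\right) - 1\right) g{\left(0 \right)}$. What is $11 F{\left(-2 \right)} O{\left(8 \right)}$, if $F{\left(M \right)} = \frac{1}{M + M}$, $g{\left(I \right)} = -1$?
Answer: $- \frac{11}{8} \approx -1.375$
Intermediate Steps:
$F{\left(M \right)} = \frac{1}{2 M}$
$O{\left(x \right)} = \frac{1}{2}$ ($O{\left(x \right)} = \frac{\left(\left(x - x\right) - 1\right) \left(-1\right)}{2} = \frac{\left(0 - 1\right) \left(-1\right)}{2} = \frac{\left(-1\right) \left(-1\right)}{2} = \frac{1}{2} \cdot 1 = \frac{1}{2}$)
$11 F{\left(-2 \right)} O{\left(8 \right)} = 11 \frac{1}{2 \left(-2\right)} \frac{1}{2} = 11 \cdot \frac{1}{2} \left(- \frac{1}{2}\right) \frac{1}{2} = 11 \left(- \frac{1}{4}\right) \frac{1}{2} = \left(- \frac{11}{4}\right) \frac{1}{2} = - \frac{11}{8}$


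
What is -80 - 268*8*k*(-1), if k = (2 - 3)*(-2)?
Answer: 4208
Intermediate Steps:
k = 2 (k = -1*(-2) = 2)
-80 - 268*8*k*(-1) = -80 - 268*8*2*(-1) = -80 - 4288*(-1) = -80 - 268*(-16) = -80 + 4288 = 4208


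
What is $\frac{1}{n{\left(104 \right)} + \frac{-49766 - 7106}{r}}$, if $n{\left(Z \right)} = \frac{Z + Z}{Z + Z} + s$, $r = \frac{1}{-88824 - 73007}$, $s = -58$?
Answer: $\frac{1}{9203652575} \approx 1.0865 \cdot 10^{-10}$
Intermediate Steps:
$r = - \frac{1}{161831}$ ($r = \frac{1}{-161831} = - \frac{1}{161831} \approx -6.1793 \cdot 10^{-6}$)
$n{\left(Z \right)} = -57$ ($n{\left(Z \right)} = \frac{Z + Z}{Z + Z} - 58 = \frac{2 Z}{2 Z} - 58 = 2 Z \frac{1}{2 Z} - 58 = 1 - 58 = -57$)
$\frac{1}{n{\left(104 \right)} + \frac{-49766 - 7106}{r}} = \frac{1}{-57 + \frac{-49766 - 7106}{- \frac{1}{161831}}} = \frac{1}{-57 + \left(-49766 - 7106\right) \left(-161831\right)} = \frac{1}{-57 - -9203652632} = \frac{1}{-57 + 9203652632} = \frac{1}{9203652575}$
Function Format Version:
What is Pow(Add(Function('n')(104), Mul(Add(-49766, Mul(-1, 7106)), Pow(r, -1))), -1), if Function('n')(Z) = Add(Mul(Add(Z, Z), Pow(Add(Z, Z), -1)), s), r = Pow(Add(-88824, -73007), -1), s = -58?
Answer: Rational(1, 9203652575) ≈ 1.0865e-10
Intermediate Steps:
r = Rational(-1, 161831) (r = Pow(-161831, -1) = Rational(-1, 161831) ≈ -6.1793e-6)
Function('n')(Z) = -57 (Function('n')(Z) = Add(Mul(Add(Z, Z), Pow(Add(Z, Z), -1)), -58) = Add(Mul(Mul(2, Z), Pow(Mul(2, Z), -1)), -58) = Add(Mul(Mul(2, Z), Mul(Rational(1, 2), Pow(Z, -1))), -58) = Add(1, -58) = -57)
Pow(Add(Function('n')(104), Mul(Add(-49766, Mul(-1, 7106)), Pow(r, -1))), -1) = Pow(Add(-57, Mul(Add(-49766, Mul(-1, 7106)), Pow(Rational(-1, 161831), -1))), -1) = Pow(Add(-57, Mul(Add(-49766, -7106), -161831)), -1) = Pow(Add(-57, Mul(-56872, -161831)), -1) = Pow(Add(-57, 9203652632), -1) = Pow(9203652575, -1) = Rational(1, 9203652575)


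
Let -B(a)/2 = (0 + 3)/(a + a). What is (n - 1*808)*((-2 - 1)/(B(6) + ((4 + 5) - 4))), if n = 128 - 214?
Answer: 596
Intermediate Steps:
n = -86
B(a) = -3/a (B(a) = -2*(0 + 3)/(a + a) = -6/(2*a) = -6*1/(2*a) = -3/a)
(n - 1*808)*((-2 - 1)/(B(6) + ((4 + 5) - 4))) = (-86 - 1*808)*((-2 - 1)/(-3/6 + ((4 + 5) - 4))) = (-86 - 808)*(-3/(-3*⅙ + (9 - 4))) = -(-2682)/(-½ + 5) = -(-2682)/9/2 = -(-2682)*2/9 = -894*(-⅔) = 596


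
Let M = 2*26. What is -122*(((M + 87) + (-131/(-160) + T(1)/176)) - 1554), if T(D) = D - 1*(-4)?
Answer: 151823449/880 ≈ 1.7253e+5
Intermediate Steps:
T(D) = 4 + D (T(D) = D + 4 = 4 + D)
M = 52
-122*(((M + 87) + (-131/(-160) + T(1)/176)) - 1554) = -122*(((52 + 87) + (-131/(-160) + (4 + 1)/176)) - 1554) = -122*((139 + (-131*(-1/160) + 5*(1/176))) - 1554) = -122*((139 + (131/160 + 5/176)) - 1554) = -122*((139 + 1491/1760) - 1554) = -122*(246131/1760 - 1554) = -122*(-2488909/1760) = 151823449/880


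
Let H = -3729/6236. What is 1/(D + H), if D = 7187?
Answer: 6236/44814403 ≈ 0.00013915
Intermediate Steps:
H = -3729/6236 (H = -3729*1/6236 = -3729/6236 ≈ -0.59798)
1/(D + H) = 1/(7187 - 3729/6236) = 1/(44814403/6236) = 6236/44814403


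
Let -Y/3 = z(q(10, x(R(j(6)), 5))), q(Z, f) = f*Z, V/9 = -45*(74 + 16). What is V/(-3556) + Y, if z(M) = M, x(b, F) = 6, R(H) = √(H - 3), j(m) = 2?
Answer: -301815/1778 ≈ -169.75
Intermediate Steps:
R(H) = √(-3 + H)
V = -36450 (V = 9*(-45*(74 + 16)) = 9*(-45*90) = 9*(-4050) = -36450)
q(Z, f) = Z*f
Y = -180 (Y = -30*6 = -3*60 = -180)
V/(-3556) + Y = -36450/(-3556) - 180 = -36450*(-1/3556) - 180 = 18225/1778 - 180 = -301815/1778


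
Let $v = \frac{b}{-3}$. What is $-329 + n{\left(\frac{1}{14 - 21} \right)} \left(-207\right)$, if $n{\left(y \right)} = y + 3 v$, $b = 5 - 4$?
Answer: $- \frac{647}{7} \approx -92.429$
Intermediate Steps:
$b = 1$
$v = - \frac{1}{3}$ ($v = 1 \frac{1}{-3} = 1 \left(- \frac{1}{3}\right) = - \frac{1}{3} \approx -0.33333$)
$n{\left(y \right)} = -1 + y$ ($n{\left(y \right)} = y + 3 \left(- \frac{1}{3}\right) = y - 1 = -1 + y$)
$-329 + n{\left(\frac{1}{14 - 21} \right)} \left(-207\right) = -329 + \left(-1 + \frac{1}{14 - 21}\right) \left(-207\right) = -329 + \left(-1 + \frac{1}{-7}\right) \left(-207\right) = -329 + \left(-1 - \frac{1}{7}\right) \left(-207\right) = -329 - - \frac{1656}{7} = -329 + \frac{1656}{7} = - \frac{647}{7}$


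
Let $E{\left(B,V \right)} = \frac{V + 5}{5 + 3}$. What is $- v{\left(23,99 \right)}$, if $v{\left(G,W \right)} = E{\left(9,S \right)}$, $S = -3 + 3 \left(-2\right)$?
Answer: $\frac{1}{2} \approx 0.5$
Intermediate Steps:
$S = -9$ ($S = -3 - 6 = -9$)
$E{\left(B,V \right)} = \frac{5}{8} + \frac{V}{8}$ ($E{\left(B,V \right)} = \frac{5 + V}{8} = \left(5 + V\right) \frac{1}{8} = \frac{5}{8} + \frac{V}{8}$)
$v{\left(G,W \right)} = - \frac{1}{2}$ ($v{\left(G,W \right)} = \frac{5}{8} + \frac{1}{8} \left(-9\right) = \frac{5}{8} - \frac{9}{8} = - \frac{1}{2}$)
$- v{\left(23,99 \right)} = \left(-1\right) \left(- \frac{1}{2}\right) = \frac{1}{2}$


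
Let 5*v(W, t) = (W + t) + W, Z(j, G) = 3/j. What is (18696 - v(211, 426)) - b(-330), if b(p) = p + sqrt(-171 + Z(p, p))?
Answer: 94282/5 - I*sqrt(2069210)/110 ≈ 18856.0 - 13.077*I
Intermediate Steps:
v(W, t) = t/5 + 2*W/5 (v(W, t) = ((W + t) + W)/5 = (t + 2*W)/5 = t/5 + 2*W/5)
b(p) = p + sqrt(-171 + 3/p)
(18696 - v(211, 426)) - b(-330) = (18696 - ((1/5)*426 + (2/5)*211)) - (-330 + sqrt(-171 + 3/(-330))) = (18696 - (426/5 + 422/5)) - (-330 + sqrt(-171 + 3*(-1/330))) = (18696 - 1*848/5) - (-330 + sqrt(-171 - 1/110)) = (18696 - 848/5) - (-330 + sqrt(-18811/110)) = 92632/5 - (-330 + I*sqrt(2069210)/110) = 92632/5 + (330 - I*sqrt(2069210)/110) = 94282/5 - I*sqrt(2069210)/110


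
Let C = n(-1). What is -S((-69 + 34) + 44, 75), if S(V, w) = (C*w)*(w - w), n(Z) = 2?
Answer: 0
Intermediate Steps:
C = 2
S(V, w) = 0 (S(V, w) = (2*w)*(w - w) = (2*w)*0 = 0)
-S((-69 + 34) + 44, 75) = -1*0 = 0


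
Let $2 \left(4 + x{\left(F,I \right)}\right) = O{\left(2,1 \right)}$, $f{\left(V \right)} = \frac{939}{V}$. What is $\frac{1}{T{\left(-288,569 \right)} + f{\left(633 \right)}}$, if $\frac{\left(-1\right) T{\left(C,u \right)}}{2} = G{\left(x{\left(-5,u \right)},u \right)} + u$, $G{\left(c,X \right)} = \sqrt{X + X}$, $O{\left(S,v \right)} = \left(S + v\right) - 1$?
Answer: $- \frac{50598855}{57303778433} + \frac{89042 \sqrt{1138}}{57303778433} \approx -0.00083057$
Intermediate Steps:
$O{\left(S,v \right)} = -1 + S + v$
$x{\left(F,I \right)} = -3$ ($x{\left(F,I \right)} = -4 + \frac{-1 + 2 + 1}{2} = -4 + \frac{1}{2} \cdot 2 = -4 + 1 = -3$)
$G{\left(c,X \right)} = \sqrt{2} \sqrt{X}$ ($G{\left(c,X \right)} = \sqrt{2 X} = \sqrt{2} \sqrt{X}$)
$T{\left(C,u \right)} = - 2 u - 2 \sqrt{2} \sqrt{u}$ ($T{\left(C,u \right)} = - 2 \left(\sqrt{2} \sqrt{u} + u\right) = - 2 \left(u + \sqrt{2} \sqrt{u}\right) = - 2 u - 2 \sqrt{2} \sqrt{u}$)
$\frac{1}{T{\left(-288,569 \right)} + f{\left(633 \right)}} = \frac{1}{\left(\left(-2\right) 569 - 2 \sqrt{2} \sqrt{569}\right) + \frac{939}{633}} = \frac{1}{\left(-1138 - 2 \sqrt{1138}\right) + 939 \cdot \frac{1}{633}} = \frac{1}{\left(-1138 - 2 \sqrt{1138}\right) + \frac{313}{211}} = \frac{1}{- \frac{239805}{211} - 2 \sqrt{1138}}$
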